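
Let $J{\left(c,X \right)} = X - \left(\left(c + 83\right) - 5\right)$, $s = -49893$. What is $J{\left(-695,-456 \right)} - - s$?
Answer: $-49732$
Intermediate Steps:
$J{\left(c,X \right)} = -78 + X - c$ ($J{\left(c,X \right)} = X - \left(\left(83 + c\right) - 5\right) = X - \left(78 + c\right) = -78 + X - c$)
$J{\left(-695,-456 \right)} - - s = \left(-78 - 456 - -695\right) - \left(-1\right) \left(-49893\right) = \left(-78 - 456 + 695\right) - 49893 = 161 - 49893 = -49732$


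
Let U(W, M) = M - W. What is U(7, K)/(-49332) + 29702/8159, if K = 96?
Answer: 1464532913/402499788 ≈ 3.6386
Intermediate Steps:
U(7, K)/(-49332) + 29702/8159 = (96 - 1*7)/(-49332) + 29702/8159 = (96 - 7)*(-1/49332) + 29702*(1/8159) = 89*(-1/49332) + 29702/8159 = -89/49332 + 29702/8159 = 1464532913/402499788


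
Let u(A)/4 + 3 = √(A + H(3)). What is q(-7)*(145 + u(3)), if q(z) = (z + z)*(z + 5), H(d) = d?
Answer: 3724 + 112*√6 ≈ 3998.3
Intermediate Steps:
q(z) = 2*z*(5 + z) (q(z) = (2*z)*(5 + z) = 2*z*(5 + z))
u(A) = -12 + 4*√(3 + A) (u(A) = -12 + 4*√(A + 3) = -12 + 4*√(3 + A))
q(-7)*(145 + u(3)) = (2*(-7)*(5 - 7))*(145 + (-12 + 4*√(3 + 3))) = (2*(-7)*(-2))*(145 + (-12 + 4*√6)) = 28*(133 + 4*√6) = 3724 + 112*√6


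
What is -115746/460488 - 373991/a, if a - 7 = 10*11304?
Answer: -30883850945/8676131156 ≈ -3.5596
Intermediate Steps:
a = 113047 (a = 7 + 10*11304 = 7 + 113040 = 113047)
-115746/460488 - 373991/a = -115746/460488 - 373991/113047 = -115746*1/460488 - 373991*1/113047 = -19291/76748 - 373991/113047 = -30883850945/8676131156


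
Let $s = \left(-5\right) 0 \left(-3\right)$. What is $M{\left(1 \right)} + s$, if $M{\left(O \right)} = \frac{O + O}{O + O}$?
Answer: $1$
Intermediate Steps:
$s = 0$ ($s = 0 \left(-3\right) = 0$)
$M{\left(O \right)} = 1$ ($M{\left(O \right)} = \frac{2 O}{2 O} = 2 O \frac{1}{2 O} = 1$)
$M{\left(1 \right)} + s = 1 + 0 = 1$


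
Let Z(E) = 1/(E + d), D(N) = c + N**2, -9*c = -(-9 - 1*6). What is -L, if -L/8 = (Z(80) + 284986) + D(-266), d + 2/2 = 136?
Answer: 1835620144/645 ≈ 2.8459e+6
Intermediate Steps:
d = 135 (d = -1 + 136 = 135)
c = -5/3 (c = -(-1)*(-9 - 1*6)/9 = -(-1)*(-9 - 6)/9 = -(-1)*(-15)/9 = -1/9*15 = -5/3 ≈ -1.6667)
D(N) = -5/3 + N**2
Z(E) = 1/(135 + E) (Z(E) = 1/(E + 135) = 1/(135 + E))
L = -1835620144/645 (L = -8*((1/(135 + 80) + 284986) + (-5/3 + (-266)**2)) = -8*((1/215 + 284986) + (-5/3 + 70756)) = -8*((1/215 + 284986) + 212263/3) = -8*(61271991/215 + 212263/3) = -8*229452518/645 = -1835620144/645 ≈ -2.8459e+6)
-L = -1*(-1835620144/645) = 1835620144/645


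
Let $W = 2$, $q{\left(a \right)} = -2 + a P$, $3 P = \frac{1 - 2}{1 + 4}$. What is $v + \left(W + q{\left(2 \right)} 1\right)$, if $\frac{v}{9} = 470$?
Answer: $\frac{63448}{15} \approx 4229.9$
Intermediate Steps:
$P = - \frac{1}{15}$ ($P = \frac{\left(1 - 2\right) \frac{1}{1 + 4}}{3} = \frac{\left(-1\right) \frac{1}{5}}{3} = \frac{1}{3} \left(- \frac{1}{5}\right) = - \frac{1}{15} \approx -0.066667$)
$q{\left(a \right)} = -2 - \frac{a}{15}$ ($q{\left(a \right)} = -2 + a \left(- \frac{1}{15}\right) = -2 - \frac{a}{15}$)
$v = 4230$ ($v = 9 \cdot 470 = 4230$)
$v + \left(W + q{\left(2 \right)} 1\right) = 4230 + \left(2 + \left(-2 - \frac{2}{15}\right) 1\right) = 4230 + \left(2 - \frac{32}{15}\right) = 4230 - \frac{2}{15} = \frac{63448}{15}$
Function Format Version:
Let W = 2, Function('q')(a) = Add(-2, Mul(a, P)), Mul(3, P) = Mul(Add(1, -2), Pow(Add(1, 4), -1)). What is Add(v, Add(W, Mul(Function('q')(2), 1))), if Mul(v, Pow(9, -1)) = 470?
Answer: Rational(63448, 15) ≈ 4229.9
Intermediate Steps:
P = Rational(-1, 15) (P = Mul(Rational(1, 3), Mul(Add(1, -2), Pow(Add(1, 4), -1))) = Mul(Rational(1, 3), Mul(-1, Pow(5, -1))) = Mul(Rational(1, 3), Mul(-1, Rational(1, 5))) = Mul(Rational(1, 3), Rational(-1, 5)) = Rational(-1, 15) ≈ -0.066667)
Function('q')(a) = Add(-2, Mul(Rational(-1, 15), a)) (Function('q')(a) = Add(-2, Mul(a, Rational(-1, 15))) = Add(-2, Mul(Rational(-1, 15), a)))
v = 4230 (v = Mul(9, 470) = 4230)
Add(v, Add(W, Mul(Function('q')(2), 1))) = Add(4230, Add(2, Mul(Add(-2, Mul(Rational(-1, 15), 2)), 1))) = Add(4230, Add(2, Mul(Add(-2, Rational(-2, 15)), 1))) = Add(4230, Add(2, Mul(Rational(-32, 15), 1))) = Add(4230, Add(2, Rational(-32, 15))) = Add(4230, Rational(-2, 15)) = Rational(63448, 15)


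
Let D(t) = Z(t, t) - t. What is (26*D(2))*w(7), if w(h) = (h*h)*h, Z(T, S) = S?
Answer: 0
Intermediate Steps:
D(t) = 0 (D(t) = t - t = 0)
w(h) = h³ (w(h) = h²*h = h³)
(26*D(2))*w(7) = (26*0)*7³ = 0*343 = 0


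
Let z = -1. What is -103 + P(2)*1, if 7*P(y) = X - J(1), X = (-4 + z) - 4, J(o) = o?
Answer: -731/7 ≈ -104.43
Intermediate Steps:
X = -9 (X = (-4 - 1) - 4 = -5 - 4 = -9)
P(y) = -10/7 (P(y) = (-9 - 1*1)/7 = (-9 - 1)/7 = (1/7)*(-10) = -10/7)
-103 + P(2)*1 = -103 - 10/7*1 = -103 - 10/7 = -731/7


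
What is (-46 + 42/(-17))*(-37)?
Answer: 30488/17 ≈ 1793.4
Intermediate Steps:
(-46 + 42/(-17))*(-37) = (-46 + 42*(-1/17))*(-37) = (-46 - 42/17)*(-37) = -824/17*(-37) = 30488/17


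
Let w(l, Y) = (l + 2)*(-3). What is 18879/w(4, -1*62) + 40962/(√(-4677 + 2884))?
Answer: -6293/6 - 40962*I*√1793/1793 ≈ -1048.8 - 967.37*I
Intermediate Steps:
w(l, Y) = -6 - 3*l (w(l, Y) = (2 + l)*(-3) = -6 - 3*l)
18879/w(4, -1*62) + 40962/(√(-4677 + 2884)) = 18879/(-6 - 3*4) + 40962/(√(-4677 + 2884)) = 18879/(-6 - 12) + 40962/(√(-1793)) = 18879/(-18) + 40962/((I*√1793)) = 18879*(-1/18) + 40962*(-I*√1793/1793) = -6293/6 - 40962*I*√1793/1793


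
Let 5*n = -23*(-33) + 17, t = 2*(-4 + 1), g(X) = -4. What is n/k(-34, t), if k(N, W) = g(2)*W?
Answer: 97/15 ≈ 6.4667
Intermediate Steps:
t = -6 (t = 2*(-3) = -6)
n = 776/5 (n = (-23*(-33) + 17)/5 = (759 + 17)/5 = (1/5)*776 = 776/5 ≈ 155.20)
k(N, W) = -4*W
n/k(-34, t) = 776/(5*((-4*(-6)))) = (776/5)/24 = (776/5)*(1/24) = 97/15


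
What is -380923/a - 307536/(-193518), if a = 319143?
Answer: 1357361363/3431106393 ≈ 0.39560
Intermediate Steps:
-380923/a - 307536/(-193518) = -380923/319143 - 307536/(-193518) = -380923*1/319143 - 307536*(-1/193518) = -380923/319143 + 51256/32253 = 1357361363/3431106393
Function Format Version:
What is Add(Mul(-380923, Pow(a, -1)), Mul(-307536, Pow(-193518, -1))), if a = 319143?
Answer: Rational(1357361363, 3431106393) ≈ 0.39560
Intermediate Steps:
Add(Mul(-380923, Pow(a, -1)), Mul(-307536, Pow(-193518, -1))) = Add(Mul(-380923, Pow(319143, -1)), Mul(-307536, Pow(-193518, -1))) = Add(Mul(-380923, Rational(1, 319143)), Mul(-307536, Rational(-1, 193518))) = Add(Rational(-380923, 319143), Rational(51256, 32253)) = Rational(1357361363, 3431106393)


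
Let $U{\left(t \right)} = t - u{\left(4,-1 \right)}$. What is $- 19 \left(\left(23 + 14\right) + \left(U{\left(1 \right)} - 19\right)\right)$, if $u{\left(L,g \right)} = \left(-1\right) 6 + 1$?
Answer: $-456$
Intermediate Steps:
$u{\left(L,g \right)} = -5$ ($u{\left(L,g \right)} = -6 + 1 = -5$)
$U{\left(t \right)} = 5 + t$ ($U{\left(t \right)} = t - -5 = t + 5 = 5 + t$)
$- 19 \left(\left(23 + 14\right) + \left(U{\left(1 \right)} - 19\right)\right) = - 19 \left(\left(23 + 14\right) + \left(\left(5 + 1\right) - 19\right)\right) = - 19 \left(37 + \left(6 - 19\right)\right) = - 19 \left(37 - 13\right) = \left(-19\right) 24 = -456$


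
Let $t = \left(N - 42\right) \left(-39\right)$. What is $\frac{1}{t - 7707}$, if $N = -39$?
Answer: $- \frac{1}{4548} \approx -0.00021988$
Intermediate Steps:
$t = 3159$ ($t = \left(-39 - 42\right) \left(-39\right) = \left(-81\right) \left(-39\right) = 3159$)
$\frac{1}{t - 7707} = \frac{1}{3159 - 7707} = \frac{1}{-4548} = - \frac{1}{4548}$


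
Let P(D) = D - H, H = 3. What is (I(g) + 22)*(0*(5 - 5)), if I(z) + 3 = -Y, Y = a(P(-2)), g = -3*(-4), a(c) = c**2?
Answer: 0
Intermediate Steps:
P(D) = -3 + D (P(D) = D - 1*3 = D - 3 = -3 + D)
g = 12
Y = 25 (Y = (-3 - 2)**2 = (-5)**2 = 25)
I(z) = -28 (I(z) = -3 - 1*25 = -3 - 25 = -28)
(I(g) + 22)*(0*(5 - 5)) = (-28 + 22)*(0*(5 - 5)) = -0*0 = -6*0 = 0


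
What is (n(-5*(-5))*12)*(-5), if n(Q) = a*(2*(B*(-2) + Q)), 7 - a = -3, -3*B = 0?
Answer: -30000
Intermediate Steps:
B = 0 (B = -⅓*0 = 0)
a = 10 (a = 7 - 1*(-3) = 7 + 3 = 10)
n(Q) = 20*Q (n(Q) = 10*(2*(0*(-2) + Q)) = 10*(2*(0 + Q)) = 10*(2*Q) = 20*Q)
(n(-5*(-5))*12)*(-5) = ((20*(-5*(-5)))*12)*(-5) = ((20*25)*12)*(-5) = (500*12)*(-5) = 6000*(-5) = -30000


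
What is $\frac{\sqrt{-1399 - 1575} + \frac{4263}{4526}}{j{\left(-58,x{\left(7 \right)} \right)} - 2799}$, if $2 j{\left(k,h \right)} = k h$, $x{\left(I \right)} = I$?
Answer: $- \frac{4263}{13587052} - \frac{i \sqrt{2974}}{3002} \approx -0.00031375 - 0.018166 i$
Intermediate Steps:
$j{\left(k,h \right)} = \frac{h k}{2}$ ($j{\left(k,h \right)} = \frac{k h}{2} = \frac{h k}{2}$)
$\frac{\sqrt{-1399 - 1575} + \frac{4263}{4526}}{j{\left(-58,x{\left(7 \right)} \right)} - 2799} = \frac{\sqrt{-1399 - 1575} + \frac{4263}{4526}}{\frac{1}{2} \cdot 7 \left(-58\right) - 2799} = \frac{\sqrt{-2974} + 4263 \cdot \frac{1}{4526}}{-203 - 2799} = \frac{i \sqrt{2974} + \frac{4263}{4526}}{-3002} = \left(\frac{4263}{4526} + i \sqrt{2974}\right) \left(- \frac{1}{3002}\right) = - \frac{4263}{13587052} - \frac{i \sqrt{2974}}{3002}$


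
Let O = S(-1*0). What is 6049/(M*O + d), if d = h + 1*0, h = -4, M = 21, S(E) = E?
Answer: -6049/4 ≈ -1512.3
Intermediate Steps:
O = 0 (O = -1*0 = 0)
d = -4 (d = -4 + 1*0 = -4 + 0 = -4)
6049/(M*O + d) = 6049/(21*0 - 4) = 6049/(0 - 4) = 6049/(-4) = 6049*(-1/4) = -6049/4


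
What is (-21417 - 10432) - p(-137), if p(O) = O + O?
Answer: -31575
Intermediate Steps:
p(O) = 2*O
(-21417 - 10432) - p(-137) = (-21417 - 10432) - 2*(-137) = -31849 - 1*(-274) = -31849 + 274 = -31575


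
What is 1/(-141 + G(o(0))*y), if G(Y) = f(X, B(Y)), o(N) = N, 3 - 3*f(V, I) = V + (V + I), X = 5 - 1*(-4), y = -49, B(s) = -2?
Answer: 3/214 ≈ 0.014019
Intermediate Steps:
X = 9 (X = 5 + 4 = 9)
f(V, I) = 1 - 2*V/3 - I/3 (f(V, I) = 1 - (V + (V + I))/3 = 1 - (V + (I + V))/3 = 1 - (I + 2*V)/3 = 1 + (-2*V/3 - I/3) = 1 - 2*V/3 - I/3)
G(Y) = -13/3 (G(Y) = 1 - 2/3*9 - 1/3*(-2) = 1 - 6 + 2/3 = -13/3)
1/(-141 + G(o(0))*y) = 1/(-141 - 13/3*(-49)) = 1/(-141 + 637/3) = 1/(214/3) = 3/214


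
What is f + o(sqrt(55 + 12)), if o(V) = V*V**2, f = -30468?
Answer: -30468 + 67*sqrt(67) ≈ -29920.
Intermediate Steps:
o(V) = V**3
f + o(sqrt(55 + 12)) = -30468 + (sqrt(55 + 12))**3 = -30468 + (sqrt(67))**3 = -30468 + 67*sqrt(67)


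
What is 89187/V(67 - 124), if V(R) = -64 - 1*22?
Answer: -89187/86 ≈ -1037.1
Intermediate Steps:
V(R) = -86 (V(R) = -64 - 22 = -86)
89187/V(67 - 124) = 89187/(-86) = 89187*(-1/86) = -89187/86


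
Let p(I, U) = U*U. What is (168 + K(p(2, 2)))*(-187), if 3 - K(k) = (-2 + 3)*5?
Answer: -31042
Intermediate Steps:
p(I, U) = U**2
K(k) = -2 (K(k) = 3 - (-2 + 3)*5 = 3 - 5 = -2)
(168 + K(p(2, 2)))*(-187) = (168 - 2)*(-187) = 166*(-187) = -31042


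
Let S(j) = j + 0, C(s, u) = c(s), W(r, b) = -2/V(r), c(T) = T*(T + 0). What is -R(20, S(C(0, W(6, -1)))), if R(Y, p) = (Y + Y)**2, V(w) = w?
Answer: -1600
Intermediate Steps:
c(T) = T**2 (c(T) = T*T = T**2)
W(r, b) = -2/r
C(s, u) = s**2
S(j) = j
R(Y, p) = 4*Y**2 (R(Y, p) = (2*Y)**2 = 4*Y**2)
-R(20, S(C(0, W(6, -1)))) = -4*20**2 = -4*400 = -1*1600 = -1600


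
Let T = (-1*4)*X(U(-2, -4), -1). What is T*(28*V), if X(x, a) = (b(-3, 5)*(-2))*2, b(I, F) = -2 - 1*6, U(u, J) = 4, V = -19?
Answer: 68096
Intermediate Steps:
b(I, F) = -8 (b(I, F) = -2 - 6 = -8)
X(x, a) = 32 (X(x, a) = -8*(-2)*2 = 16*2 = 32)
T = -128 (T = -1*4*32 = -4*32 = -128)
T*(28*V) = -3584*(-19) = -128*(-532) = 68096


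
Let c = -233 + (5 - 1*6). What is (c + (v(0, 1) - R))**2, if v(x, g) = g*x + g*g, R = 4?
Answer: 56169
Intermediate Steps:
v(x, g) = g**2 + g*x (v(x, g) = g*x + g**2 = g**2 + g*x)
c = -234 (c = -233 + (5 - 6) = -233 - 1 = -234)
(c + (v(0, 1) - R))**2 = (-234 + (1*(1 + 0) - 1*4))**2 = (-234 + (1*1 - 4))**2 = (-234 + (1 - 4))**2 = (-234 - 3)**2 = (-237)**2 = 56169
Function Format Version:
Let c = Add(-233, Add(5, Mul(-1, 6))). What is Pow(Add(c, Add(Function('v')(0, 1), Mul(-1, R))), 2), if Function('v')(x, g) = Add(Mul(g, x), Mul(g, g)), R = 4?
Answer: 56169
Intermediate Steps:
Function('v')(x, g) = Add(Pow(g, 2), Mul(g, x)) (Function('v')(x, g) = Add(Mul(g, x), Pow(g, 2)) = Add(Pow(g, 2), Mul(g, x)))
c = -234 (c = Add(-233, Add(5, -6)) = Add(-233, -1) = -234)
Pow(Add(c, Add(Function('v')(0, 1), Mul(-1, R))), 2) = Pow(Add(-234, Add(Mul(1, Add(1, 0)), Mul(-1, 4))), 2) = Pow(Add(-234, Add(Mul(1, 1), -4)), 2) = Pow(Add(-234, Add(1, -4)), 2) = Pow(Add(-234, -3), 2) = Pow(-237, 2) = 56169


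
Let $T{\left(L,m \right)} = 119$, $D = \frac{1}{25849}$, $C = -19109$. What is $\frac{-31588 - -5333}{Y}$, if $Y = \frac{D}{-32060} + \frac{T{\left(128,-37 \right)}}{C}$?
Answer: $\frac{415773923343197300}{98617572969} \approx 4.216 \cdot 10^{6}$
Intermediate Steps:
$D = \frac{1}{25849} \approx 3.8686 \cdot 10^{-5}$
$Y = - \frac{98617572969}{15835990224460}$ ($Y = \frac{1}{25849 \left(-32060\right)} + \frac{119}{-19109} = \frac{1}{25849} \left(- \frac{1}{32060}\right) + 119 \left(- \frac{1}{19109}\right) = - \frac{1}{828718940} - \frac{119}{19109} = - \frac{98617572969}{15835990224460} \approx -0.0062274$)
$\frac{-31588 - -5333}{Y} = \frac{-31588 - -5333}{- \frac{98617572969}{15835990224460}} = \left(-31588 + 5333\right) \left(- \frac{15835990224460}{98617572969}\right) = \left(-26255\right) \left(- \frac{15835990224460}{98617572969}\right) = \frac{415773923343197300}{98617572969}$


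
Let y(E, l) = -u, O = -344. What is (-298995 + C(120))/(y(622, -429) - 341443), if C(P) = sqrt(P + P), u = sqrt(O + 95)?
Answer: 102089749785/116583322498 - 682886*sqrt(15)/58291661249 - 298995*I*sqrt(249)/116583322498 + 6*I*sqrt(415)/58291661249 ≈ 0.87564 - 4.0467e-5*I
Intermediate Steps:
u = I*sqrt(249) (u = sqrt(-344 + 95) = sqrt(-249) = I*sqrt(249) ≈ 15.78*I)
C(P) = sqrt(2)*sqrt(P) (C(P) = sqrt(2*P) = sqrt(2)*sqrt(P))
y(E, l) = -I*sqrt(249)
(-298995 + C(120))/(y(622, -429) - 341443) = (-298995 + sqrt(2)*sqrt(120))/(-I*sqrt(249) - 341443) = (-298995 + sqrt(2)*(2*sqrt(30)))/(-341443 - I*sqrt(249)) = (-298995 + 4*sqrt(15))/(-341443 - I*sqrt(249))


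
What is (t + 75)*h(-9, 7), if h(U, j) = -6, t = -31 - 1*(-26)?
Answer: -420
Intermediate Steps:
t = -5 (t = -31 + 26 = -5)
(t + 75)*h(-9, 7) = (-5 + 75)*(-6) = 70*(-6) = -420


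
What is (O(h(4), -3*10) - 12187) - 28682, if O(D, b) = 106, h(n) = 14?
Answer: -40763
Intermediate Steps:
(O(h(4), -3*10) - 12187) - 28682 = (106 - 12187) - 28682 = -12081 - 28682 = -40763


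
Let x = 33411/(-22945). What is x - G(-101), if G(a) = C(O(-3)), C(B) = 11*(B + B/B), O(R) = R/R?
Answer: -538201/22945 ≈ -23.456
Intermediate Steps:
O(R) = 1
x = -33411/22945 (x = 33411*(-1/22945) = -33411/22945 ≈ -1.4561)
C(B) = 11 + 11*B (C(B) = 11*(B + 1) = 11*(1 + B) = 11 + 11*B)
G(a) = 22 (G(a) = 11 + 11*1 = 11 + 11 = 22)
x - G(-101) = -33411/22945 - 1*22 = -33411/22945 - 22 = -538201/22945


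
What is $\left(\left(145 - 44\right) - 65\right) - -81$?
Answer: $117$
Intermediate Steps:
$\left(\left(145 - 44\right) - 65\right) - -81 = \left(101 - 65\right) + 81 = 36 + 81 = 117$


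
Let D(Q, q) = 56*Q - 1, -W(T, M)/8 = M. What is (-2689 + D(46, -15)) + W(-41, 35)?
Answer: -394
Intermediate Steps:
W(T, M) = -8*M
D(Q, q) = -1 + 56*Q
(-2689 + D(46, -15)) + W(-41, 35) = (-2689 + (-1 + 56*46)) - 8*35 = (-2689 + (-1 + 2576)) - 280 = (-2689 + 2575) - 280 = -114 - 280 = -394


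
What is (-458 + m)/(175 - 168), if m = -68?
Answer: -526/7 ≈ -75.143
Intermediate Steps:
(-458 + m)/(175 - 168) = (-458 - 68)/(175 - 168) = -526/7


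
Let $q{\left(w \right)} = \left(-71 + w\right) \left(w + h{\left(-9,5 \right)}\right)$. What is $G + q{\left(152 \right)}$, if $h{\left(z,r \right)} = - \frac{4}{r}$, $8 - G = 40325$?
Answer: $- \frac{140349}{5} \approx -28070.0$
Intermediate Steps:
$G = -40317$ ($G = 8 - 40325 = -40317$)
$q{\left(w \right)} = \left(-71 + w\right) \left(- \frac{4}{5} + w\right)$ ($q{\left(w \right)} = \left(-71 + w\right) \left(w - \frac{4}{5}\right) = \left(-71 + w\right) \left(- \frac{4}{5} + w\right)$)
$G + q{\left(152 \right)} = -40317 + \left(\frac{284}{5} + 152^{2} - \frac{54568}{5}\right) = -40317 + \left(\frac{284}{5} + 23104 - \frac{54568}{5}\right) = -40317 + \frac{61236}{5} = - \frac{140349}{5}$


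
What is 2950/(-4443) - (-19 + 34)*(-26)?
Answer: 1729820/4443 ≈ 389.34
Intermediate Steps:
2950/(-4443) - (-19 + 34)*(-26) = 2950*(-1/4443) - 15*(-26) = -2950/4443 - 1*(-390) = -2950/4443 + 390 = 1729820/4443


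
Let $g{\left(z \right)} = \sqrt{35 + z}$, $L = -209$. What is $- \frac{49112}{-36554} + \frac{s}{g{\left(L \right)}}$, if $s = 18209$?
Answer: $\frac{3508}{2611} - \frac{18209 i \sqrt{174}}{174} \approx 1.3435 - 1380.4 i$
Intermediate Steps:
$- \frac{49112}{-36554} + \frac{s}{g{\left(L \right)}} = - \frac{49112}{-36554} + \frac{18209}{\sqrt{35 - 209}} = \left(-49112\right) \left(- \frac{1}{36554}\right) + \frac{18209}{\sqrt{-174}} = \frac{3508}{2611} + \frac{18209}{i \sqrt{174}} = \frac{3508}{2611} + 18209 \left(- \frac{i \sqrt{174}}{174}\right) = \frac{3508}{2611} - \frac{18209 i \sqrt{174}}{174}$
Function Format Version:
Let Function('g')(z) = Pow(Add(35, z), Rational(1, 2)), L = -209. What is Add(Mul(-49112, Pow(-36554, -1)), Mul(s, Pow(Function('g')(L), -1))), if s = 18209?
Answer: Add(Rational(3508, 2611), Mul(Rational(-18209, 174), I, Pow(174, Rational(1, 2)))) ≈ Add(1.3435, Mul(-1380.4, I))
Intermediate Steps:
Add(Mul(-49112, Pow(-36554, -1)), Mul(s, Pow(Function('g')(L), -1))) = Add(Mul(-49112, Pow(-36554, -1)), Mul(18209, Pow(Pow(Add(35, -209), Rational(1, 2)), -1))) = Add(Mul(-49112, Rational(-1, 36554)), Mul(18209, Pow(Pow(-174, Rational(1, 2)), -1))) = Add(Rational(3508, 2611), Mul(18209, Pow(Mul(I, Pow(174, Rational(1, 2))), -1))) = Add(Rational(3508, 2611), Mul(18209, Mul(Rational(-1, 174), I, Pow(174, Rational(1, 2))))) = Add(Rational(3508, 2611), Mul(Rational(-18209, 174), I, Pow(174, Rational(1, 2))))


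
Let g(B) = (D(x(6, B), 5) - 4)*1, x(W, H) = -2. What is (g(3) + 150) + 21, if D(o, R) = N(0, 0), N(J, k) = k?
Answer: 167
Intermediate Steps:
D(o, R) = 0
g(B) = -4 (g(B) = (0 - 4)*1 = -4*1 = -4)
(g(3) + 150) + 21 = (-4 + 150) + 21 = 146 + 21 = 167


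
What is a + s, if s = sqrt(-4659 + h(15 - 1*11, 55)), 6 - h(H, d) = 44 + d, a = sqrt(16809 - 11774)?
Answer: sqrt(5035) + 12*I*sqrt(33) ≈ 70.958 + 68.935*I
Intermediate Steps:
a = sqrt(5035) ≈ 70.958
h(H, d) = -38 - d (h(H, d) = 6 - (44 + d) = 6 + (-44 - d) = -38 - d)
s = 12*I*sqrt(33) (s = sqrt(-4659 + (-38 - 1*55)) = sqrt(-4659 + (-38 - 55)) = sqrt(-4659 - 93) = sqrt(-4752) = 12*I*sqrt(33) ≈ 68.935*I)
a + s = sqrt(5035) + 12*I*sqrt(33)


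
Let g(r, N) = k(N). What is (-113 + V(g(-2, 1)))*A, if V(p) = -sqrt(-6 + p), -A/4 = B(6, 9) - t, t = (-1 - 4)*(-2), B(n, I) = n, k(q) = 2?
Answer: -1808 - 32*I ≈ -1808.0 - 32.0*I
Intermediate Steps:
g(r, N) = 2
t = 10 (t = -5*(-2) = 10)
A = 16 (A = -4*(6 - 1*10) = -4*(6 - 10) = -4*(-4) = 16)
(-113 + V(g(-2, 1)))*A = (-113 - sqrt(-6 + 2))*16 = (-113 - sqrt(-4))*16 = (-113 - 2*I)*16 = -1808 - 32*I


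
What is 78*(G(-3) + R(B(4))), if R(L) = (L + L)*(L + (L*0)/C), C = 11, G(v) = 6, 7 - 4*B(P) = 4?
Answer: 2223/4 ≈ 555.75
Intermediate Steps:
B(P) = ¾ (B(P) = 7/4 - ¼*4 = 7/4 - 1 = ¾)
R(L) = 2*L² (R(L) = (L + L)*(L + (L*0)/11) = (2*L)*(L + 0*(1/11)) = (2*L)*(L + 0) = (2*L)*L = 2*L²)
78*(G(-3) + R(B(4))) = 78*(6 + 2*(¾)²) = 78*(6 + 2*(9/16)) = 78*(6 + 9/8) = 78*(57/8) = 2223/4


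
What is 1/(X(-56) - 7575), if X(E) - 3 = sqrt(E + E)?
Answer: -1893/14333824 - I*sqrt(7)/14333824 ≈ -0.00013207 - 1.8458e-7*I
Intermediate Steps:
X(E) = 3 + sqrt(2)*sqrt(E) (X(E) = 3 + sqrt(E + E) = 3 + sqrt(2*E) = 3 + sqrt(2)*sqrt(E))
1/(X(-56) - 7575) = 1/((3 + sqrt(2)*sqrt(-56)) - 7575) = 1/((3 + sqrt(2)*(2*I*sqrt(14))) - 7575) = 1/((3 + 4*I*sqrt(7)) - 7575) = 1/(-7572 + 4*I*sqrt(7))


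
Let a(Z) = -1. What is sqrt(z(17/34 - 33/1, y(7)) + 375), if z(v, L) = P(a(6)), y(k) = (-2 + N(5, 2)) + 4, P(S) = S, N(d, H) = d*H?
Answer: sqrt(374) ≈ 19.339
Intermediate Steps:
N(d, H) = H*d
y(k) = 12 (y(k) = (-2 + 2*5) + 4 = (-2 + 10) + 4 = 8 + 4 = 12)
z(v, L) = -1
sqrt(z(17/34 - 33/1, y(7)) + 375) = sqrt(-1 + 375) = sqrt(374)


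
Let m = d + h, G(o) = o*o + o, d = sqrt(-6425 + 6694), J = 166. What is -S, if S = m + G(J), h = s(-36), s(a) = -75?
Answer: -27647 - sqrt(269) ≈ -27663.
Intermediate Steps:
d = sqrt(269) ≈ 16.401
G(o) = o + o**2 (G(o) = o**2 + o = o + o**2)
h = -75
m = -75 + sqrt(269) (m = sqrt(269) - 75 = -75 + sqrt(269) ≈ -58.599)
S = 27647 + sqrt(269) (S = (-75 + sqrt(269)) + 166*(1 + 166) = (-75 + sqrt(269)) + 166*167 = (-75 + sqrt(269)) + 27722 = 27647 + sqrt(269) ≈ 27663.)
-S = -(27647 + sqrt(269)) = -27647 - sqrt(269)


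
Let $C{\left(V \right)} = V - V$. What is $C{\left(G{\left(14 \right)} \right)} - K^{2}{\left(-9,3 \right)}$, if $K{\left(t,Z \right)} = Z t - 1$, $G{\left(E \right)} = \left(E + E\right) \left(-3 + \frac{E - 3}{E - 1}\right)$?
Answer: $-784$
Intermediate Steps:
$G{\left(E \right)} = 2 E \left(-3 + \frac{-3 + E}{-1 + E}\right)$
$K{\left(t,Z \right)} = -1 + Z t$
$C{\left(V \right)} = 0$
$C{\left(G{\left(14 \right)} \right)} - K^{2}{\left(-9,3 \right)} = 0 - \left(-1 + 3 \left(-9\right)\right)^{2} = 0 - \left(-1 - 27\right)^{2} = 0 - \left(-28\right)^{2} = 0 - 784 = -784$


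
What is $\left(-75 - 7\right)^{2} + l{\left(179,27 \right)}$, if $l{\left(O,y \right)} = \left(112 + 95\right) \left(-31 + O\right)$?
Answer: $37360$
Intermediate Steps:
$l{\left(O,y \right)} = -6417 + 207 O$ ($l{\left(O,y \right)} = 207 \left(-31 + O\right) = -6417 + 207 O$)
$\left(-75 - 7\right)^{2} + l{\left(179,27 \right)} = \left(-75 - 7\right)^{2} + \left(-6417 + 207 \cdot 179\right) = \left(-82\right)^{2} + \left(-6417 + 37053\right) = 6724 + 30636 = 37360$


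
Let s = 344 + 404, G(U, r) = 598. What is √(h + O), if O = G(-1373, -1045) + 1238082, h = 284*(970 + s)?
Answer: 8*√26978 ≈ 1314.0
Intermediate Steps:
s = 748
h = 487912 (h = 284*(970 + 748) = 284*1718 = 487912)
O = 1238680 (O = 598 + 1238082 = 1238680)
√(h + O) = √(487912 + 1238680) = √1726592 = 8*√26978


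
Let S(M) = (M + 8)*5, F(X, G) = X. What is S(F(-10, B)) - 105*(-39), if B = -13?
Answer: 4085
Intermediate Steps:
S(M) = 40 + 5*M (S(M) = (8 + M)*5 = 40 + 5*M)
S(F(-10, B)) - 105*(-39) = (40 + 5*(-10)) - 105*(-39) = (40 - 50) + 4095 = -10 + 4095 = 4085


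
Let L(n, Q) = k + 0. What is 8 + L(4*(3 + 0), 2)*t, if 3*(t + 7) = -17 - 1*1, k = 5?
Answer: -57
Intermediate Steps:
L(n, Q) = 5 (L(n, Q) = 5 + 0 = 5)
t = -13 (t = -7 + (-17 - 1*1)/3 = -7 + (-17 - 1)/3 = -7 + (⅓)*(-18) = -7 - 6 = -13)
8 + L(4*(3 + 0), 2)*t = 8 + 5*(-13) = 8 - 65 = -57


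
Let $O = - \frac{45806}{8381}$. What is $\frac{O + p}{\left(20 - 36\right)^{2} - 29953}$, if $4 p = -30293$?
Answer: $\frac{84689619}{331854076} \approx 0.2552$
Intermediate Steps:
$O = - \frac{45806}{8381}$ ($O = \left(-45806\right) \frac{1}{8381} = - \frac{45806}{8381} \approx -5.4655$)
$p = - \frac{30293}{4}$ ($p = \frac{1}{4} \left(-30293\right) = - \frac{30293}{4} \approx -7573.3$)
$\frac{O + p}{\left(20 - 36\right)^{2} - 29953} = \frac{- \frac{45806}{8381} - \frac{30293}{4}}{\left(20 - 36\right)^{2} - 29953} = - \frac{254068857}{33524 \left(\left(-16\right)^{2} - 29953\right)} = - \frac{254068857}{33524 \left(256 - 29953\right)} = - \frac{254068857}{33524 \left(-29697\right)} = \left(- \frac{254068857}{33524}\right) \left(- \frac{1}{29697}\right) = \frac{84689619}{331854076}$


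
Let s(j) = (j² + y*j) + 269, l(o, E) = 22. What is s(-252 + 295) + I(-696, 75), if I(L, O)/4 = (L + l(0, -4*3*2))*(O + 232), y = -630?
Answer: -852644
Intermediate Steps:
I(L, O) = 4*(22 + L)*(232 + O) (I(L, O) = 4*((L + 22)*(O + 232)) = 4*((22 + L)*(232 + O)) = 4*(22 + L)*(232 + O))
s(j) = 269 + j² - 630*j (s(j) = (j² - 630*j) + 269 = 269 + j² - 630*j)
s(-252 + 295) + I(-696, 75) = (269 + (-252 + 295)² - 630*(-252 + 295)) + (20416 + 88*75 + 928*(-696) + 4*(-696)*75) = (269 + 43² - 630*43) + (20416 + 6600 - 645888 - 208800) = (269 + 1849 - 27090) - 827672 = -24972 - 827672 = -852644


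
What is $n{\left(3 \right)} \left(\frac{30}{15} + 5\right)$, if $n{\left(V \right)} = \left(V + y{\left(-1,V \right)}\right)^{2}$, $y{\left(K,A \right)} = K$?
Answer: $28$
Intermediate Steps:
$n{\left(V \right)} = \left(-1 + V\right)^{2}$ ($n{\left(V \right)} = \left(V - 1\right)^{2} = \left(-1 + V\right)^{2}$)
$n{\left(3 \right)} \left(\frac{30}{15} + 5\right) = \left(-1 + 3\right)^{2} \left(\frac{30}{15} + 5\right) = 2^{2} \left(30 \cdot \frac{1}{15} + 5\right) = 4 \left(2 + 5\right) = 4 \cdot 7 = 28$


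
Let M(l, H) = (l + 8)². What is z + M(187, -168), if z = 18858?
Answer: 56883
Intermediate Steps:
M(l, H) = (8 + l)²
z + M(187, -168) = 18858 + (8 + 187)² = 18858 + 195² = 18858 + 38025 = 56883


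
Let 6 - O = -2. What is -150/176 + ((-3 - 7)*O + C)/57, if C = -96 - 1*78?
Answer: -26627/5016 ≈ -5.3084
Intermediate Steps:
O = 8 (O = 6 - 1*(-2) = 6 + 2 = 8)
C = -174 (C = -96 - 78 = -174)
-150/176 + ((-3 - 7)*O + C)/57 = -150/176 + ((-3 - 7)*8 - 174)/57 = -150*1/176 + (-10*8 - 174)*(1/57) = -75/88 + (-80 - 174)*(1/57) = -75/88 - 254*1/57 = -75/88 - 254/57 = -26627/5016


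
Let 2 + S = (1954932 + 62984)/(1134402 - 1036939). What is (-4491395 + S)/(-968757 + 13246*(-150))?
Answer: 145914335965/96022399397 ≈ 1.5196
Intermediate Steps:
S = 1822990/97463 (S = -2 + (1954932 + 62984)/(1134402 - 1036939) = -2 + 2017916/97463 = 1822990/97463 ≈ 18.704)
(-4491395 + S)/(-968757 + 13246*(-150)) = (-4491395 + 1822990/97463)/(-968757 + 13246*(-150)) = -437743007895/(97463*(-968757 - 1986900)) = -437743007895/97463/(-2955657) = -437743007895/97463*(-1/2955657) = 145914335965/96022399397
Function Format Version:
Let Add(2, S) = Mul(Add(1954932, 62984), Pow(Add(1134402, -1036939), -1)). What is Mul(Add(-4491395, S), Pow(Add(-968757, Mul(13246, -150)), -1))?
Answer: Rational(145914335965, 96022399397) ≈ 1.5196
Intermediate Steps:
S = Rational(1822990, 97463) (S = Add(-2, Mul(Add(1954932, 62984), Pow(Add(1134402, -1036939), -1))) = Add(-2, Mul(2017916, Pow(97463, -1))) = Add(-2, Mul(2017916, Rational(1, 97463))) = Add(-2, Rational(2017916, 97463)) = Rational(1822990, 97463) ≈ 18.704)
Mul(Add(-4491395, S), Pow(Add(-968757, Mul(13246, -150)), -1)) = Mul(Add(-4491395, Rational(1822990, 97463)), Pow(Add(-968757, Mul(13246, -150)), -1)) = Mul(Rational(-437743007895, 97463), Pow(Add(-968757, -1986900), -1)) = Mul(Rational(-437743007895, 97463), Pow(-2955657, -1)) = Mul(Rational(-437743007895, 97463), Rational(-1, 2955657)) = Rational(145914335965, 96022399397)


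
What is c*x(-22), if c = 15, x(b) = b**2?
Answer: 7260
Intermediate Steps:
c*x(-22) = 15*(-22)**2 = 15*484 = 7260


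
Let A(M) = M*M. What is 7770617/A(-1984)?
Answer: 7770617/3936256 ≈ 1.9741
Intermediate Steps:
A(M) = M²
7770617/A(-1984) = 7770617/((-1984)²) = 7770617/3936256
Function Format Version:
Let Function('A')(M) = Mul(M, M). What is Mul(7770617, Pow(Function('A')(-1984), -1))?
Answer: Rational(7770617, 3936256) ≈ 1.9741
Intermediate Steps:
Function('A')(M) = Pow(M, 2)
Mul(7770617, Pow(Function('A')(-1984), -1)) = Mul(7770617, Pow(Pow(-1984, 2), -1)) = Mul(7770617, Pow(3936256, -1)) = Mul(7770617, Rational(1, 3936256)) = Rational(7770617, 3936256)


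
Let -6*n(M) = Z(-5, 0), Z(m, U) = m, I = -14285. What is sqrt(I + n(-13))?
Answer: I*sqrt(514230)/6 ≈ 119.52*I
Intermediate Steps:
n(M) = 5/6 (n(M) = -1/6*(-5) = 5/6)
sqrt(I + n(-13)) = sqrt(-14285 + 5/6) = sqrt(-85705/6) = I*sqrt(514230)/6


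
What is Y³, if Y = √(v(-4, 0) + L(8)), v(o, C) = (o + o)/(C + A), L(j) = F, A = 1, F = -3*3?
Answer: -17*I*√17 ≈ -70.093*I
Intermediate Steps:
F = -9
L(j) = -9
v(o, C) = 2*o/(1 + C) (v(o, C) = (o + o)/(C + 1) = (2*o)/(1 + C) = 2*o/(1 + C))
Y = I*√17 (Y = √(2*(-4)/(1 + 0) - 9) = √(2*(-4)/1 - 9) = √(2*(-4)*1 - 9) = √(-8 - 9) = √(-17) = I*√17 ≈ 4.1231*I)
Y³ = (I*√17)³ = -17*I*√17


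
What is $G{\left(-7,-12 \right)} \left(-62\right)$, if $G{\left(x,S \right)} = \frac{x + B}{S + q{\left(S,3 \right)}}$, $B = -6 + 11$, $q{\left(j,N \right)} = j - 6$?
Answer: $- \frac{62}{15} \approx -4.1333$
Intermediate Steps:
$q{\left(j,N \right)} = -6 + j$ ($q{\left(j,N \right)} = j - 6 = -6 + j$)
$B = 5$
$G{\left(x,S \right)} = \frac{5 + x}{-6 + 2 S}$ ($G{\left(x,S \right)} = \frac{x + 5}{S + \left(-6 + S\right)} = \frac{5 + x}{-6 + 2 S}$)
$G{\left(-7,-12 \right)} \left(-62\right) = \frac{5 - 7}{2 \left(-3 - 12\right)} \left(-62\right) = \frac{1}{2} \frac{1}{-15} \left(-2\right) \left(-62\right) = \frac{1}{2} \left(- \frac{1}{15}\right) \left(-2\right) \left(-62\right) = \frac{1}{15} \left(-62\right) = - \frac{62}{15}$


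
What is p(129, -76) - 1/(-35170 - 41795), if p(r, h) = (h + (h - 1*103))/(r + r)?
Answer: -6541939/6618990 ≈ -0.98836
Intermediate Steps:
p(r, h) = (-103 + 2*h)/(2*r) (p(r, h) = (h + (h - 103))/((2*r)) = (h + (-103 + h))*(1/(2*r)) = (-103 + 2*h)*(1/(2*r)) = (-103 + 2*h)/(2*r))
p(129, -76) - 1/(-35170 - 41795) = (-103/2 - 76)/129 - 1/(-35170 - 41795) = (1/129)*(-255/2) - 1/(-76965) = -85/86 - 1*(-1/76965) = -85/86 + 1/76965 = -6541939/6618990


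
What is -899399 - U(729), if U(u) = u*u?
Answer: -1430840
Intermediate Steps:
U(u) = u**2
-899399 - U(729) = -899399 - 1*729**2 = -899399 - 1*531441 = -899399 - 531441 = -1430840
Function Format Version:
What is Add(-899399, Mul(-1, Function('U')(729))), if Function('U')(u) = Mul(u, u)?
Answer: -1430840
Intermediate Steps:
Function('U')(u) = Pow(u, 2)
Add(-899399, Mul(-1, Function('U')(729))) = Add(-899399, Mul(-1, Pow(729, 2))) = Add(-899399, Mul(-1, 531441)) = Add(-899399, -531441) = -1430840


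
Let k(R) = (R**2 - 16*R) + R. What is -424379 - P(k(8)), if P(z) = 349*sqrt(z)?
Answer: -424379 - 698*I*sqrt(14) ≈ -4.2438e+5 - 2611.7*I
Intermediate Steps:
k(R) = R**2 - 15*R
-424379 - P(k(8)) = -424379 - 349*sqrt(8*(-15 + 8)) = -424379 - 349*sqrt(8*(-7)) = -424379 - 349*sqrt(-56) = -424379 - 349*2*I*sqrt(14) = -424379 - 698*I*sqrt(14)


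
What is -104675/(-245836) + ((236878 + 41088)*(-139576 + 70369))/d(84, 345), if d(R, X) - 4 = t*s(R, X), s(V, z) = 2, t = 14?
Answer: -591149320707079/983344 ≈ -6.0116e+8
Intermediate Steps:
d(R, X) = 32 (d(R, X) = 4 + 14*2 = 4 + 28 = 32)
-104675/(-245836) + ((236878 + 41088)*(-139576 + 70369))/d(84, 345) = -104675/(-245836) + ((236878 + 41088)*(-139576 + 70369))/32 = -104675*(-1/245836) + (277966*(-69207))*(1/32) = 104675/245836 - 19237192962*1/32 = 104675/245836 - 9618596481/16 = -591149320707079/983344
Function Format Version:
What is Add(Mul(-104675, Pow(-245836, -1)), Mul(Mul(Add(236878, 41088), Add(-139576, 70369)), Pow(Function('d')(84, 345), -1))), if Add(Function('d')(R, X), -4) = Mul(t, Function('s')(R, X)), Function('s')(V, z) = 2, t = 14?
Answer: Rational(-591149320707079, 983344) ≈ -6.0116e+8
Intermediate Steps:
Function('d')(R, X) = 32 (Function('d')(R, X) = Add(4, Mul(14, 2)) = Add(4, 28) = 32)
Add(Mul(-104675, Pow(-245836, -1)), Mul(Mul(Add(236878, 41088), Add(-139576, 70369)), Pow(Function('d')(84, 345), -1))) = Add(Mul(-104675, Pow(-245836, -1)), Mul(Mul(Add(236878, 41088), Add(-139576, 70369)), Pow(32, -1))) = Add(Mul(-104675, Rational(-1, 245836)), Mul(Mul(277966, -69207), Rational(1, 32))) = Add(Rational(104675, 245836), Mul(-19237192962, Rational(1, 32))) = Add(Rational(104675, 245836), Rational(-9618596481, 16)) = Rational(-591149320707079, 983344)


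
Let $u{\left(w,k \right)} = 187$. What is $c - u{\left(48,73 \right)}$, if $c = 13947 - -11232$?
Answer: $24992$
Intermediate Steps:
$c = 25179$ ($c = 13947 + 11232 = 25179$)
$c - u{\left(48,73 \right)} = 25179 - 187 = 24992$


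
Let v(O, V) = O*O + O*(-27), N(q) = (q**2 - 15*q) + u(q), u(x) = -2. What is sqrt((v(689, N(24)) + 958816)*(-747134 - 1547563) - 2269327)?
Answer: 5*I*sqrt(129873882973) ≈ 1.8019e+6*I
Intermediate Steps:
N(q) = -2 + q**2 - 15*q (N(q) = (q**2 - 15*q) - 2 = -2 + q**2 - 15*q)
v(O, V) = O**2 - 27*O
sqrt((v(689, N(24)) + 958816)*(-747134 - 1547563) - 2269327) = sqrt((689*(-27 + 689) + 958816)*(-747134 - 1547563) - 2269327) = sqrt((689*662 + 958816)*(-2294697) - 2269327) = sqrt((456118 + 958816)*(-2294697) - 2269327) = sqrt(1414934*(-2294697) - 2269327) = sqrt(-3246844804998 - 2269327) = sqrt(-3246847074325) = 5*I*sqrt(129873882973)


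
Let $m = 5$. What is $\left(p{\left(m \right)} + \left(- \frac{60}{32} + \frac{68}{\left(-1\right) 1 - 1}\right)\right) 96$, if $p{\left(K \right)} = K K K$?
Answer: $8556$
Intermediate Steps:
$p{\left(K \right)} = K^{3}$ ($p{\left(K \right)} = K^{2} K = K^{3}$)
$\left(p{\left(m \right)} + \left(- \frac{60}{32} + \frac{68}{\left(-1\right) 1 - 1}\right)\right) 96 = \left(5^{3} + \left(- \frac{60}{32} + \frac{68}{\left(-1\right) 1 - 1}\right)\right) 96 = \left(125 + \left(\left(-60\right) \frac{1}{32} + \frac{68}{-1 - 1}\right)\right) 96 = \left(125 + \left(- \frac{15}{8} + \frac{68}{-2}\right)\right) 96 = \left(125 + \left(- \frac{15}{8} + 68 \left(- \frac{1}{2}\right)\right)\right) 96 = \left(125 - \frac{287}{8}\right) 96 = \frac{713}{8} \cdot 96 = 8556$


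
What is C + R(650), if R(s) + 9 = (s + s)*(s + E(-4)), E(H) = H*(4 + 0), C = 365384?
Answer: 1189575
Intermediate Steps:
E(H) = 4*H (E(H) = H*4 = 4*H)
R(s) = -9 + 2*s*(-16 + s) (R(s) = -9 + (s + s)*(s + 4*(-4)) = -9 + (2*s)*(s - 16) = -9 + (2*s)*(-16 + s) = -9 + 2*s*(-16 + s))
C + R(650) = 365384 + (-9 - 32*650 + 2*650²) = 365384 + (-9 - 20800 + 2*422500) = 365384 + (-9 - 20800 + 845000) = 365384 + 824191 = 1189575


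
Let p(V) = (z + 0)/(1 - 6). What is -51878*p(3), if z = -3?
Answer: -155634/5 ≈ -31127.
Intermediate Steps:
p(V) = ⅗ (p(V) = (-3 + 0)/(1 - 6) = -3/(-5) = -3*(-⅕) = ⅗)
-51878*p(3) = -51878*⅗ = -155634/5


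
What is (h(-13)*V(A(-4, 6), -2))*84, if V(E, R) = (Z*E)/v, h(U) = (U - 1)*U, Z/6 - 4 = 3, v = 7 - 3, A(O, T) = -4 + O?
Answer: -1284192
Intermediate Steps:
v = 4
Z = 42 (Z = 24 + 6*3 = 24 + 18 = 42)
h(U) = U*(-1 + U) (h(U) = (-1 + U)*U = U*(-1 + U))
V(E, R) = 21*E/2 (V(E, R) = (42*E)/4 = (42*E)*(¼) = 21*E/2)
(h(-13)*V(A(-4, 6), -2))*84 = ((-13*(-1 - 13))*(21*(-4 - 4)/2))*84 = ((-13*(-14))*((21/2)*(-8)))*84 = (182*(-84))*84 = -15288*84 = -1284192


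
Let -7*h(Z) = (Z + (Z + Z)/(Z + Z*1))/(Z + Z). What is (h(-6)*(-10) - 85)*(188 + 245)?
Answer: -1534985/42 ≈ -36547.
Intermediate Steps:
h(Z) = -(1 + Z)/(14*Z) (h(Z) = -(Z + (Z + Z)/(Z + Z*1))/(7*(Z + Z)) = -(Z + (2*Z)/(Z + Z))/(7*(2*Z)) = -(Z + (2*Z)/((2*Z)))*1/(2*Z)/7 = -(Z + (2*Z)*(1/(2*Z)))*1/(2*Z)/7 = -(Z + 1)*1/(2*Z)/7 = -(1 + Z)*1/(2*Z)/7 = -(1 + Z)/(14*Z))
(h(-6)*(-10) - 85)*(188 + 245) = (((1/14)*(-1 - 1*(-6))/(-6))*(-10) - 85)*(188 + 245) = (((1/14)*(-⅙)*(-1 + 6))*(-10) - 85)*433 = (((1/14)*(-⅙)*5)*(-10) - 85)*433 = (-5/84*(-10) - 85)*433 = (25/42 - 85)*433 = -3545/42*433 = -1534985/42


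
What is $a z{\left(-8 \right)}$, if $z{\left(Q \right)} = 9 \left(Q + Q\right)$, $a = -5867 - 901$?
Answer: $974592$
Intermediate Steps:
$a = -6768$
$z{\left(Q \right)} = 18 Q$ ($z{\left(Q \right)} = 9 \cdot 2 Q = 18 Q$)
$a z{\left(-8 \right)} = - 6768 \cdot 18 \left(-8\right) = \left(-6768\right) \left(-144\right) = 974592$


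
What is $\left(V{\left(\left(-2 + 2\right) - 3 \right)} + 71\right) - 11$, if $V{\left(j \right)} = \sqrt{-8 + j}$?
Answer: $60 + i \sqrt{11} \approx 60.0 + 3.3166 i$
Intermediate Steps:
$\left(V{\left(\left(-2 + 2\right) - 3 \right)} + 71\right) - 11 = \left(\sqrt{-8 + \left(\left(-2 + 2\right) - 3\right)} + 71\right) - 11 = \left(\sqrt{-8 + \left(0 - 3\right)} + 71\right) - 11 = \left(\sqrt{-8 - 3} + 71\right) - 11 = \left(\sqrt{-11} + 71\right) - 11 = \left(i \sqrt{11} + 71\right) - 11 = \left(71 + i \sqrt{11}\right) - 11 = 60 + i \sqrt{11}$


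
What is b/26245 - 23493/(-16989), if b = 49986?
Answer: 488595313/148625435 ≈ 3.2874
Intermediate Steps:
b/26245 - 23493/(-16989) = 49986/26245 - 23493/(-16989) = 49986*(1/26245) - 23493*(-1/16989) = 49986/26245 + 7831/5663 = 488595313/148625435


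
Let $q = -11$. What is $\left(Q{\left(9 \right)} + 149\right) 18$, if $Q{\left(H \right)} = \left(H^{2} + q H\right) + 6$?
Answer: $2466$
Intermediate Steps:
$Q{\left(H \right)} = 6 + H^{2} - 11 H$ ($Q{\left(H \right)} = \left(H^{2} - 11 H\right) + 6 = 6 + H^{2} - 11 H$)
$\left(Q{\left(9 \right)} + 149\right) 18 = \left(\left(6 + 9^{2} - 99\right) + 149\right) 18 = \left(\left(6 + 81 - 99\right) + 149\right) 18 = \left(-12 + 149\right) 18 = 137 \cdot 18 = 2466$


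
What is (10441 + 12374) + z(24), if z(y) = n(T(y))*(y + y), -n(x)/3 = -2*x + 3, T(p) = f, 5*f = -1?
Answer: 111627/5 ≈ 22325.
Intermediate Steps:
f = -⅕ (f = (⅕)*(-1) = -⅕ ≈ -0.20000)
T(p) = -⅕
n(x) = -9 + 6*x (n(x) = -3*(-2*x + 3) = -3*(3 - 2*x) = -9 + 6*x)
z(y) = -102*y/5 (z(y) = (-9 + 6*(-⅕))*(y + y) = (-9 - 6/5)*(2*y) = -102*y/5)
(10441 + 12374) + z(24) = (10441 + 12374) - 102/5*24 = 22815 - 2448/5 = 111627/5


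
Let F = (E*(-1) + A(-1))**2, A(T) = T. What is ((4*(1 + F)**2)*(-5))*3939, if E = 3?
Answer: -22767420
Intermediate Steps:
F = 16 (F = (3*(-1) - 1)**2 = (-3 - 1)**2 = (-4)**2 = 16)
((4*(1 + F)**2)*(-5))*3939 = ((4*(1 + 16)**2)*(-5))*3939 = ((4*17**2)*(-5))*3939 = ((4*289)*(-5))*3939 = (1156*(-5))*3939 = -5780*3939 = -22767420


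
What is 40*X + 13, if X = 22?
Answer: 893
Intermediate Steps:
40*X + 13 = 40*22 + 13 = 880 + 13 = 893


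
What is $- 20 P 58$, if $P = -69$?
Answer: $80040$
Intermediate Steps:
$- 20 P 58 = \left(-20\right) \left(-69\right) 58 = 1380 \cdot 58 = 80040$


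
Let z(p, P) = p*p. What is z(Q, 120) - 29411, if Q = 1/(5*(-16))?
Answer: -188230399/6400 ≈ -29411.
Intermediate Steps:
Q = -1/80 (Q = 1/(-80) = -1/80 ≈ -0.012500)
z(p, P) = p²
z(Q, 120) - 29411 = (-1/80)² - 29411 = 1/6400 - 29411 = -188230399/6400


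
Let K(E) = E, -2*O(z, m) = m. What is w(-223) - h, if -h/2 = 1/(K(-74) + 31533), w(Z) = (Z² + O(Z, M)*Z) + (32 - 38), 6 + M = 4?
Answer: 1557220502/31459 ≈ 49500.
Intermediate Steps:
M = -2 (M = -6 + 4 = -2)
O(z, m) = -m/2
w(Z) = -6 + Z + Z² (w(Z) = (Z² + (-½*(-2))*Z) + (32 - 38) = (Z² + 1*Z) - 6 = (Z² + Z) - 6 = (Z + Z²) - 6 = -6 + Z + Z²)
h = -2/31459 (h = -2/(-74 + 31533) = -2/31459 ≈ -6.3575e-5)
w(-223) - h = (-6 - 223 + (-223)²) - 1*(-2/31459) = (-6 - 223 + 49729) + 2/31459 = 49500 + 2/31459 = 1557220502/31459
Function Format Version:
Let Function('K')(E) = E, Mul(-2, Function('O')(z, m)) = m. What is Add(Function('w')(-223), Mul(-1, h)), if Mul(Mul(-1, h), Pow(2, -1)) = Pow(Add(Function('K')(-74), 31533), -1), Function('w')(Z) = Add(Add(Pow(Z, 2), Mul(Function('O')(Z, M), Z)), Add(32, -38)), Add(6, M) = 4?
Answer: Rational(1557220502, 31459) ≈ 49500.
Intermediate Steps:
M = -2 (M = Add(-6, 4) = -2)
Function('O')(z, m) = Mul(Rational(-1, 2), m)
Function('w')(Z) = Add(-6, Z, Pow(Z, 2)) (Function('w')(Z) = Add(Add(Pow(Z, 2), Mul(Mul(Rational(-1, 2), -2), Z)), Add(32, -38)) = Add(Add(Pow(Z, 2), Mul(1, Z)), -6) = Add(Add(Pow(Z, 2), Z), -6) = Add(Add(Z, Pow(Z, 2)), -6) = Add(-6, Z, Pow(Z, 2)))
h = Rational(-2, 31459) (h = Mul(-2, Pow(Add(-74, 31533), -1)) = Mul(-2, Pow(31459, -1)) = Mul(-2, Rational(1, 31459)) = Rational(-2, 31459) ≈ -6.3575e-5)
Add(Function('w')(-223), Mul(-1, h)) = Add(Add(-6, -223, Pow(-223, 2)), Mul(-1, Rational(-2, 31459))) = Add(Add(-6, -223, 49729), Rational(2, 31459)) = Add(49500, Rational(2, 31459)) = Rational(1557220502, 31459)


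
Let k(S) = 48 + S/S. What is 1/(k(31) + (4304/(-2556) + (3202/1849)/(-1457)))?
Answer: 1721461527/81450832277 ≈ 0.021135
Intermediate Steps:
k(S) = 49 (k(S) = 48 + 1 = 49)
1/(k(31) + (4304/(-2556) + (3202/1849)/(-1457))) = 1/(49 + (4304/(-2556) + (3202/1849)/(-1457))) = 1/(49 + (4304*(-1/2556) + (3202*(1/1849))*(-1/1457))) = 1/(49 + (-1076/639 + (3202/1849)*(-1/1457))) = 1/(49 + (-1076/639 - 3202/2693993)) = 1/(49 - 2900782546/1721461527) = 1/(81450832277/1721461527) = 1721461527/81450832277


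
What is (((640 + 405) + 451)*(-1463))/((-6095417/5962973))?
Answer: 13050848930504/6095417 ≈ 2.1411e+6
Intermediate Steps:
(((640 + 405) + 451)*(-1463))/((-6095417/5962973)) = ((1045 + 451)*(-1463))/((-6095417*1/5962973)) = (1496*(-1463))/(-6095417/5962973) = -2188648*(-5962973/6095417) = 13050848930504/6095417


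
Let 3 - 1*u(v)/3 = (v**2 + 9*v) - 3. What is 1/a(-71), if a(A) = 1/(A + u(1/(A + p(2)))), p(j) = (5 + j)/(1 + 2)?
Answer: -2232449/42436 ≈ -52.607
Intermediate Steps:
p(j) = 5/3 + j/3 (p(j) = (5 + j)/3 = (5 + j)*(1/3) = 5/3 + j/3)
u(v) = 18 - 27*v - 3*v**2 (u(v) = 9 - 3*((v**2 + 9*v) - 3) = 9 - 3*(-3 + v**2 + 9*v) = 9 + (9 - 27*v - 3*v**2) = 18 - 27*v - 3*v**2)
a(A) = 1/(18 + A - 27/(7/3 + A) - 3/(7/3 + A)**2) (a(A) = 1/(A + (18 - 27/(A + (5/3 + (1/3)*2)) - 3/(A + (5/3 + (1/3)*2))**2)) = 1/(A + (18 - 27/(A + (5/3 + 2/3)) - 3/(A + (5/3 + 2/3))**2)) = 1/(A + (18 - 27/(A + 7/3) - 3/(A + 7/3)**2)) = 1/(A + (18 - 27/(7/3 + A) - 3/(7/3 + A)**2)) = 1/(18 + A - 27/(7/3 + A) - 3/(7/3 + A)**2))
1/a(-71) = 1/((49 + 9*(-71)**2 + 42*(-71))/(288 + 9*(-71)**3 + 204*(-71)**2 + 562*(-71))) = 1/((49 + 9*5041 - 2982)/(288 + 9*(-357911) + 204*5041 - 39902)) = 1/((49 + 45369 - 2982)/(288 - 3221199 + 1028364 - 39902)) = 1/(42436/(-2232449)) = 1/(-1/2232449*42436) = 1/(-42436/2232449) = -2232449/42436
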